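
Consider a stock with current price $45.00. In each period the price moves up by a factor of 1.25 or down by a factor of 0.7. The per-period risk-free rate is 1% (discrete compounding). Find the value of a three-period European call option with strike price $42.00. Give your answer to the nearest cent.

Risk-neutral probability p = (1 + 0.01 − 0.7)/(1.25 − 0.7) = 0.3100/0.5500 = 0.5636
Terminal stock prices: S_uuu = 87.89, S_uud = 49.22, S_udd = 27.56, S_ddd = 15.43
Terminal payoffs (S − K): max(45.89, 0) = 45.89, max(7.219, 0) = 7.219, max(-14.44, 0) = 0, max(-26.57, 0) = 0
Node uu (S = 70.31): V_uu = 1/1.01·[0.5636·45.8906 + 0.4364·7.2188] = 28.7283
Node ud (S = 39.38): V_ud = 1/1.01·[0.5636·7.2188 + 0.4364·0.0000] = 4.0285
Node dd (S = 22.05): V_dd = 1/1.01·[0.5636·0.0000 + 0.4364·0.0000] = 0.0000
Node u (S = 56.25): V_u = 1/1.01·[0.5636·28.7283 + 0.4364·4.0285] = 17.7725
Node d (S = 31.5): V_d = 1/1.01·[0.5636·4.0285 + 0.4364·0.0000] = 2.2481
Node 0 (S = 45): V_0 = 1/1.01·[0.5636·17.7725 + 0.4364·2.2481] = 10.8893

$10.89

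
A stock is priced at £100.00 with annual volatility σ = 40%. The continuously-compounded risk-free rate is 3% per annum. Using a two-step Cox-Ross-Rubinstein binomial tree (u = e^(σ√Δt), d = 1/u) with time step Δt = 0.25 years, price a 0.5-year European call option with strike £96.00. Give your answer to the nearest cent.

CRR parameters: u = e^(σ√Δt) = e^(0.4·√0.25) = 1.2214, d = 1/u = 0.8187
Per-period rate: rΔt = 0.03·0.25 = 0.0075, so R = e^0.0075 = 1.0075
Risk-neutral probability p = (e^0.0075 − 0.8187)/(1.2214 − 0.8187) = 0.1888/0.4027 = 0.4689
Terminal stock prices: S_uu = 149.2, S_ud = 100, S_dd = 67.03
Terminal payoffs (S − K): max(53.18, 0) = 53.18, max(4, 0) = 4, max(-28.97, 0) = 0
Node u (S = 122.1): V_u = e^(−0.0075)·[0.4689·53.1825 + 0.5311·4.0000] = 26.8576
Node d (S = 81.87): V_d = e^(−0.0075)·[0.4689·4.0000 + 0.5311·0.0000] = 1.8614
Node 0 (S = 100): V_0 = e^(−0.0075)·[0.4689·26.8576 + 0.5311·1.8614] = 13.4797

£13.48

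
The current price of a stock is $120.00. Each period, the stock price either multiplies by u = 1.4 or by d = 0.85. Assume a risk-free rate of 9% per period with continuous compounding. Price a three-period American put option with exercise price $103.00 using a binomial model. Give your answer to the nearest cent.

$4.21

Risk-neutral probability p = (e^0.09 − 0.85)/(1.4 − 0.85) = 0.2442/0.5500 = 0.4440
Terminal stock prices: S_uuu = 329.3, S_uud = 199.9, S_udd = 121.4, S_ddd = 73.69
Terminal payoffs (K − S): max(-226.3, 0) = 0, max(-96.92, 0) = 0, max(-18.38, 0) = 0, max(29.31, 0) = 29.31
Node uu (S = 235.2): continuation = e^(−0.09)·[0.4440·0.0000 + 0.5560·0.0000] = 0.0000; exercise value = 0.0000 ≤ continuation, so V_uu = 0.0000
Node ud (S = 142.8): continuation = e^(−0.09)·[0.4440·0.0000 + 0.5560·0.0000] = 0.0000; exercise value = 0.0000 ≤ continuation, so V_ud = 0.0000
Node dd (S = 86.7): continuation = e^(−0.09)·[0.4440·0.0000 + 0.5560·29.3050] = 14.8925; exercise value = 16.3000 > continuation, so V_dd = 16.3000 (exercise)
Node u (S = 168): continuation = e^(−0.09)·[0.4440·0.0000 + 0.5560·0.0000] = 0.0000; exercise value = 0.0000 ≤ continuation, so V_u = 0.0000
Node d (S = 102): continuation = e^(−0.09)·[0.4440·0.0000 + 0.5560·16.3000] = 8.2835; exercise value = 1.0000 ≤ continuation, so V_d = 8.2835
Node 0 (S = 120): continuation = e^(−0.09)·[0.4440·0.0000 + 0.5560·8.2835] = 4.2096; exercise value = 0.0000 ≤ continuation, so V_0 = 4.2096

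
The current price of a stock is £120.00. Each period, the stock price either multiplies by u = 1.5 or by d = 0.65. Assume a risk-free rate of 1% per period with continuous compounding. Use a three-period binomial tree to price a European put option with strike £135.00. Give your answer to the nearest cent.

Risk-neutral probability p = (e^0.01 − 0.65)/(1.5 − 0.65) = 0.3601/0.8500 = 0.4236
Terminal stock prices: S_uuu = 405, S_uud = 175.5, S_udd = 76.05, S_ddd = 32.95
Terminal payoffs (K − S): max(-270, 0) = 0, max(-40.5, 0) = 0, max(58.95, 0) = 58.95, max(102, 0) = 102
Node uu (S = 270): V_uu = e^(−0.01)·[0.4236·0.0000 + 0.5764·0.0000] = 0.0000
Node ud (S = 117): V_ud = e^(−0.01)·[0.4236·0.0000 + 0.5764·58.9500] = 33.6414
Node dd (S = 50.7): V_dd = e^(−0.01)·[0.4236·58.9500 + 0.5764·102.0450] = 82.9567
Node u (S = 180): V_u = e^(−0.01)·[0.4236·0.0000 + 0.5764·33.6414] = 19.1983
Node d (S = 78): V_d = e^(−0.01)·[0.4236·33.6414 + 0.5764·82.9567] = 61.4497
Node 0 (S = 120): V_0 = e^(−0.01)·[0.4236·19.1983 + 0.5764·61.4497] = 43.1192

£43.12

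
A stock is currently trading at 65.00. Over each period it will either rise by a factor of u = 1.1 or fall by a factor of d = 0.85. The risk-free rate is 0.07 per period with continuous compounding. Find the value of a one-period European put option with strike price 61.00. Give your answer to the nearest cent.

Risk-neutral probability p = (e^0.07 − 0.85)/(1.1 − 0.85) = 0.2225/0.2500 = 0.8900
Terminal stock prices: S_u = 71.5, S_d = 55.25
Terminal payoffs (K − S): max(-10.5, 0) = 0, max(5.75, 0) = 5.75
Node 0 (S = 65): V_0 = e^(−0.07)·[0.8900·0.0000 + 0.1100·5.7500] = 0.5896

0.59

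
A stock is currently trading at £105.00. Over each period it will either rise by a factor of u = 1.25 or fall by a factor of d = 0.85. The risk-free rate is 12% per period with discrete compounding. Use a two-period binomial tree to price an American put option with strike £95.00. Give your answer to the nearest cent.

Risk-neutral probability p = (1 + 0.12 − 0.85)/(1.25 − 0.85) = 0.2700/0.4000 = 0.6750
Terminal stock prices: S_uu = 164.1, S_ud = 111.6, S_dd = 75.86
Terminal payoffs (K − S): max(-69.06, 0) = 0, max(-16.56, 0) = 0, max(19.14, 0) = 19.14
Node u (S = 131.2): continuation = 1/1.12·[0.6750·0.0000 + 0.3250·0.0000] = 0.0000; exercise value = 0.0000 ≤ continuation, so V_u = 0.0000
Node d (S = 89.25): continuation = 1/1.12·[0.6750·0.0000 + 0.3250·19.1375] = 5.5533; exercise value = 5.7500 > continuation, so V_d = 5.7500 (exercise)
Node 0 (S = 105): continuation = 1/1.12·[0.6750·0.0000 + 0.3250·5.7500] = 1.6685; exercise value = 0.0000 ≤ continuation, so V_0 = 1.6685

£1.67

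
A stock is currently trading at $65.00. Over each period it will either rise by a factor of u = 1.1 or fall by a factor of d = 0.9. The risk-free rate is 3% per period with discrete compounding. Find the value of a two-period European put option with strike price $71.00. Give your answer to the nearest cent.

$4.97

Risk-neutral probability p = (1 + 0.03 − 0.9)/(1.1 − 0.9) = 0.1300/0.2000 = 0.6500
Terminal stock prices: S_uu = 78.65, S_ud = 64.35, S_dd = 52.65
Terminal payoffs (K − S): max(-7.65, 0) = 0, max(6.65, 0) = 6.65, max(18.35, 0) = 18.35
Node u (S = 71.5): V_u = 1/1.03·[0.6500·0.0000 + 0.3500·6.6500] = 2.2597
Node d (S = 58.5): V_d = 1/1.03·[0.6500·6.6500 + 0.3500·18.3500] = 10.4320
Node 0 (S = 65): V_0 = 1/1.03·[0.6500·2.2597 + 0.3500·10.4320] = 4.9709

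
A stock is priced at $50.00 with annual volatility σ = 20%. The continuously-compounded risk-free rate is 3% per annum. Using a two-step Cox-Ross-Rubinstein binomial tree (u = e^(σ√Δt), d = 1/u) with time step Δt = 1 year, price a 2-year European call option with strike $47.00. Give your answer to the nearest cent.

CRR parameters: u = e^(σ√Δt) = e^(0.2·√1) = 1.2214, d = 1/u = 0.8187
Per-period rate: rΔt = 0.03·1 = 0.03, so R = e^0.03 = 1.0305
Risk-neutral probability p = (e^0.03 − 0.8187)/(1.2214 − 0.8187) = 0.2117/0.4027 = 0.5258
Terminal stock prices: S_uu = 74.59, S_ud = 50, S_dd = 33.52
Terminal payoffs (S − K): max(27.59, 0) = 27.59, max(3, 0) = 3, max(-13.48, 0) = 0
Node u (S = 61.07): V_u = e^(−0.03)·[0.5258·27.5912 + 0.4742·3.0000] = 15.4592
Node d (S = 40.94): V_d = e^(−0.03)·[0.5258·3.0000 + 0.4742·0.0000] = 1.5308
Node 0 (S = 50): V_0 = e^(−0.03)·[0.5258·15.4592 + 0.4742·1.5308] = 8.5926

$8.59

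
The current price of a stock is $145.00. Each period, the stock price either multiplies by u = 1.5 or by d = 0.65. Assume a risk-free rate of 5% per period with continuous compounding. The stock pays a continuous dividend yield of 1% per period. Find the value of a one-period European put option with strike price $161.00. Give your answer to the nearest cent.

Per-period risk-free factor R = e^0.05 = 1.0513; dividend-adjusted growth = e^(0.05−0.01) = 1.0408.
Risk-neutral probability p = (1.0408 − 0.65)/(1.5 − 0.65) = 0.3908/0.8500 = 0.4598
Terminal stock prices: S_u = 217.5, S_d = 94.25
Terminal payoffs (K − S): max(-56.5, 0) = 0, max(66.75, 0) = 66.75
Node 0 (S = 145): V_0 = e^(−0.05)·[0.4598·0.0000 + 0.5402·66.7500] = 34.3012

$34.30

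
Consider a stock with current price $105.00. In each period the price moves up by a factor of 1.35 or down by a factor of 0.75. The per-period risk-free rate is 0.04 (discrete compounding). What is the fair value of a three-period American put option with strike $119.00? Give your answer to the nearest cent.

$24.50

Risk-neutral probability p = (1 + 0.04 − 0.75)/(1.35 − 0.75) = 0.2900/0.6000 = 0.4833
Terminal stock prices: S_uuu = 258.3, S_uud = 143.5, S_udd = 79.73, S_ddd = 44.3
Terminal payoffs (K − S): max(-139.3, 0) = 0, max(-24.52, 0) = 0, max(39.27, 0) = 39.27, max(74.7, 0) = 74.7
Node uu (S = 191.4): continuation = 1/1.04·[0.4833·0.0000 + 0.5167·0.0000] = 0.0000; exercise value = 0.0000 ≤ continuation, so V_uu = 0.0000
Node ud (S = 106.3): continuation = 1/1.04·[0.4833·0.0000 + 0.5167·39.2656] = 19.5070; exercise value = 12.6875 ≤ continuation, so V_ud = 19.5070
Node dd (S = 59.06): continuation = 1/1.04·[0.4833·39.2656 + 0.5167·74.7031] = 55.3606; exercise value = 59.9375 > continuation, so V_dd = 59.9375 (exercise)
Node u (S = 141.8): continuation = 1/1.04·[0.4833·0.0000 + 0.5167·19.5070] = 9.6910; exercise value = 0.0000 ≤ continuation, so V_u = 9.6910
Node d (S = 78.75): continuation = 1/1.04·[0.4833·19.5070 + 0.5167·59.9375] = 38.8424; exercise value = 40.2500 > continuation, so V_d = 40.2500 (exercise)
Node 0 (S = 105): continuation = 1/1.04·[0.4833·9.6910 + 0.5167·40.2500] = 24.4998; exercise value = 14.0000 ≤ continuation, so V_0 = 24.4998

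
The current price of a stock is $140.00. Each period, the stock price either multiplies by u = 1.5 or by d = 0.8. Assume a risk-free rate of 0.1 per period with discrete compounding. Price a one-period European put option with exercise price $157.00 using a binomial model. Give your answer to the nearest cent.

$23.38

Risk-neutral probability p = (1 + 0.1 − 0.8)/(1.5 − 0.8) = 0.3000/0.7000 = 0.4286
Terminal stock prices: S_u = 210, S_d = 112
Terminal payoffs (K − S): max(-53, 0) = 0, max(45, 0) = 45
Node 0 (S = 140): V_0 = 1/1.1·[0.4286·0.0000 + 0.5714·45.0000] = 23.3766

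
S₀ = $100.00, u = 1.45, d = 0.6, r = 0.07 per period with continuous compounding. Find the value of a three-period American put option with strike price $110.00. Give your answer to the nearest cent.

Risk-neutral probability p = (e^0.07 − 0.6)/(1.45 − 0.6) = 0.4725/0.8500 = 0.5559
Terminal stock prices: S_uuu = 304.9, S_uud = 126.1, S_udd = 52.2, S_ddd = 21.6
Terminal payoffs (K − S): max(-194.9, 0) = 0, max(-16.15, 0) = 0, max(57.8, 0) = 57.8, max(88.4, 0) = 88.4
Node uu (S = 210.2): continuation = e^(−0.07)·[0.5559·0.0000 + 0.4441·0.0000] = 0.0000; exercise value = 0.0000 ≤ continuation, so V_uu = 0.0000
Node ud (S = 87): continuation = e^(−0.07)·[0.5559·0.0000 + 0.4441·57.8000] = 23.9340; exercise value = 23.0000 ≤ continuation, so V_ud = 23.9340
Node dd (S = 36): continuation = e^(−0.07)·[0.5559·57.8000 + 0.4441·88.4000] = 66.5633; exercise value = 74.0000 > continuation, so V_dd = 74.0000 (exercise)
Node u (S = 145): continuation = e^(−0.07)·[0.5559·0.0000 + 0.4441·23.9340] = 9.9107; exercise value = 0.0000 ≤ continuation, so V_u = 9.9107
Node d (S = 60): continuation = e^(−0.07)·[0.5559·23.9340 + 0.4441·74.0000] = 43.0474; exercise value = 50.0000 > continuation, so V_d = 50.0000 (exercise)
Node 0 (S = 100): continuation = e^(−0.07)·[0.5559·9.9107 + 0.4441·50.0000] = 25.8410; exercise value = 10.0000 ≤ continuation, so V_0 = 25.8410

$25.84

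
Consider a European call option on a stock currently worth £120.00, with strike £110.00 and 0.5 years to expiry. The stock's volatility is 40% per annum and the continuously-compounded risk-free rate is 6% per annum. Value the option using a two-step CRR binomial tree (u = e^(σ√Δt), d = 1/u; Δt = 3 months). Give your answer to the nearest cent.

CRR parameters: u = e^(σ√Δt) = e^(0.4·√0.25) = 1.2214, d = 1/u = 0.8187
Per-period rate: rΔt = 0.06·0.25 = 0.015, so R = e^0.015 = 1.0151
Risk-neutral probability p = (e^0.015 − 0.8187)/(1.2214 − 0.8187) = 0.1964/0.4027 = 0.4877
Terminal stock prices: S_uu = 179, S_ud = 120, S_dd = 80.44
Terminal payoffs (S − K): max(69.02, 0) = 69.02, max(10, 0) = 10, max(-29.56, 0) = 0
Node u (S = 146.6): V_u = e^(−0.015)·[0.4877·69.0190 + 0.5123·10.0000] = 38.2060
Node d (S = 98.25): V_d = e^(−0.015)·[0.4877·10.0000 + 0.5123·0.0000] = 4.8044
Node 0 (S = 120): V_0 = e^(−0.015)·[0.4877·38.2060 + 0.5123·4.8044] = 20.7802

£20.78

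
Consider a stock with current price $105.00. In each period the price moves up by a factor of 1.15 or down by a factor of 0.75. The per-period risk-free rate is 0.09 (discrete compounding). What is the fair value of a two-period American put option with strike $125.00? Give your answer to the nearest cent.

$20.00

Risk-neutral probability p = (1 + 0.09 − 0.75)/(1.15 − 0.75) = 0.3400/0.4000 = 0.8500
Terminal stock prices: S_uu = 138.9, S_ud = 90.56, S_dd = 59.06
Terminal payoffs (K − S): max(-13.86, 0) = 0, max(34.44, 0) = 34.44, max(65.94, 0) = 65.94
Node u (S = 120.7): continuation = 1/1.09·[0.8500·0.0000 + 0.1500·34.4375] = 4.7391; exercise value = 4.2500 ≤ continuation, so V_u = 4.7391
Node d (S = 78.75): continuation = 1/1.09·[0.8500·34.4375 + 0.1500·65.9375] = 35.9289; exercise value = 46.2500 > continuation, so V_d = 46.2500 (exercise)
Node 0 (S = 105): continuation = 1/1.09·[0.8500·4.7391 + 0.1500·46.2500] = 10.0603; exercise value = 20.0000 > continuation, so V_0 = 20.0000 (exercise)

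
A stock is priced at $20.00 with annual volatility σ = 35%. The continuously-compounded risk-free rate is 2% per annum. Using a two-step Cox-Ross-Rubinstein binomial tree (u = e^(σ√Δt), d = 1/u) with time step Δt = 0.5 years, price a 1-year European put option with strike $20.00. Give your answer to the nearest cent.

CRR parameters: u = e^(σ√Δt) = e^(0.35·√0.5) = 1.2808, d = 1/u = 0.7808
Per-period rate: rΔt = 0.02·0.5 = 0.01, so R = e^0.01 = 1.0101
Risk-neutral probability p = (e^0.01 − 0.7808)/(1.2808 − 0.7808) = 0.2293/0.5000 = 0.4585
Terminal stock prices: S_uu = 32.81, S_ud = 20, S_dd = 12.19
Terminal payoffs (K − S): max(-12.81, 0) = 0, max(0, 0) = 0, max(7.808, 0) = 7.808
Node u (S = 25.62): V_u = e^(−0.01)·[0.4585·0.0000 + 0.5415·0.0000] = 0.0000
Node d (S = 15.62): V_d = e^(−0.01)·[0.4585·0.0000 + 0.5415·7.8083] = 4.1858
Node 0 (S = 20): V_0 = e^(−0.01)·[0.4585·0.0000 + 0.5415·4.1858] = 2.2439

$2.24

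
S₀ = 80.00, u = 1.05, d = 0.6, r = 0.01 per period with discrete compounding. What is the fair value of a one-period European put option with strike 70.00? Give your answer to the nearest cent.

1.94

Risk-neutral probability p = (1 + 0.01 − 0.6)/(1.05 − 0.6) = 0.4100/0.4500 = 0.9111
Terminal stock prices: S_u = 84, S_d = 48
Terminal payoffs (K − S): max(-14, 0) = 0, max(22, 0) = 22
Node 0 (S = 80): V_0 = 1/1.01·[0.9111·0.0000 + 0.0889·22.0000] = 1.9362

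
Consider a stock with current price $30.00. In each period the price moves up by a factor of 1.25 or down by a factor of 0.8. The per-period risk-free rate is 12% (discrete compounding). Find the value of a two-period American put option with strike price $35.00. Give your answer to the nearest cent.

$5.00

Risk-neutral probability p = (1 + 0.12 − 0.8)/(1.25 − 0.8) = 0.3200/0.4500 = 0.7111
Terminal stock prices: S_uu = 46.88, S_ud = 30, S_dd = 19.2
Terminal payoffs (K − S): max(-11.88, 0) = 0, max(5, 0) = 5, max(15.8, 0) = 15.8
Node u (S = 37.5): continuation = 1/1.12·[0.7111·0.0000 + 0.2889·5.0000] = 1.2897; exercise value = 0.0000 ≤ continuation, so V_u = 1.2897
Node d (S = 24): continuation = 1/1.12·[0.7111·5.0000 + 0.2889·15.8000] = 7.2500; exercise value = 11.0000 > continuation, so V_d = 11.0000 (exercise)
Node 0 (S = 30): continuation = 1/1.12·[0.7111·1.2897 + 0.2889·11.0000] = 3.6561; exercise value = 5.0000 > continuation, so V_0 = 5.0000 (exercise)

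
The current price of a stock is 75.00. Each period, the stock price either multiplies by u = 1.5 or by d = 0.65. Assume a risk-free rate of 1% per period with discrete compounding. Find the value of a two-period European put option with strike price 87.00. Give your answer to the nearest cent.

Risk-neutral probability p = (1 + 0.01 − 0.65)/(1.5 − 0.65) = 0.3600/0.8500 = 0.4235
Terminal stock prices: S_uu = 168.8, S_ud = 73.12, S_dd = 31.69
Terminal payoffs (K − S): max(-81.75, 0) = 0, max(13.88, 0) = 13.88, max(55.31, 0) = 55.31
Node u (S = 112.5): V_u = 1/1.01·[0.4235·0.0000 + 0.5765·13.8750] = 7.9193
Node d (S = 48.75): V_d = 1/1.01·[0.4235·13.8750 + 0.5765·55.3125] = 37.3886
Node 0 (S = 75): V_0 = 1/1.01·[0.4235·7.9193 + 0.5765·37.3886] = 24.6609

24.66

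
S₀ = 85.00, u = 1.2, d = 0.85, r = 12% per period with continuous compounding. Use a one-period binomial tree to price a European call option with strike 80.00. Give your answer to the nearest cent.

Risk-neutral probability p = (e^0.12 − 0.85)/(1.2 − 0.85) = 0.2775/0.3500 = 0.7928
Terminal stock prices: S_u = 102, S_d = 72.25
Terminal payoffs (S − K): max(22, 0) = 22, max(-7.75, 0) = 0
Node 0 (S = 85): V_0 = e^(−0.12)·[0.7928·22.0000 + 0.2072·0.0000] = 15.4703

15.47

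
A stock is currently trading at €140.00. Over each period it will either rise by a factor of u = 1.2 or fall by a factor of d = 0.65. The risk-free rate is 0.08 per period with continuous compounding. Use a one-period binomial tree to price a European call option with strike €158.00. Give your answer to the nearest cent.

Risk-neutral probability p = (e^0.08 − 0.65)/(1.2 − 0.65) = 0.4333/0.5500 = 0.7878
Terminal stock prices: S_u = 168, S_d = 91
Terminal payoffs (S − K): max(10, 0) = 10, max(-67, 0) = 0
Node 0 (S = 140): V_0 = e^(−0.08)·[0.7878·10.0000 + 0.2122·0.0000] = 7.2723

€7.27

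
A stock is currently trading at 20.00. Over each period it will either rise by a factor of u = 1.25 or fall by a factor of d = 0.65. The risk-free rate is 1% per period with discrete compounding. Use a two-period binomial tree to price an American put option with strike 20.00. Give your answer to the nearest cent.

Risk-neutral probability p = (1 + 0.01 − 0.65)/(1.25 − 0.65) = 0.3600/0.6000 = 0.6000
Terminal stock prices: S_uu = 31.25, S_ud = 16.25, S_dd = 8.45
Terminal payoffs (K − S): max(-11.25, 0) = 0, max(3.75, 0) = 3.75, max(11.55, 0) = 11.55
Node u (S = 25): continuation = 1/1.01·[0.6000·0.0000 + 0.4000·3.7500] = 1.4851; exercise value = 0.0000 ≤ continuation, so V_u = 1.4851
Node d (S = 13): continuation = 1/1.01·[0.6000·3.7500 + 0.4000·11.5500] = 6.8020; exercise value = 7.0000 > continuation, so V_d = 7.0000 (exercise)
Node 0 (S = 20): continuation = 1/1.01·[0.6000·1.4851 + 0.4000·7.0000] = 3.6545; exercise value = 0.0000 ≤ continuation, so V_0 = 3.6545

3.65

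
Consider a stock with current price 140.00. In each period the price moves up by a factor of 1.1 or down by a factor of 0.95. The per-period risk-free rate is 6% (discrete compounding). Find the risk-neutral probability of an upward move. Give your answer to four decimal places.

p = 0.7333

Risk-neutral probability p = (1 + 0.06 − 0.95)/(1.1 − 0.95) = 0.1100/0.1500 = 0.7333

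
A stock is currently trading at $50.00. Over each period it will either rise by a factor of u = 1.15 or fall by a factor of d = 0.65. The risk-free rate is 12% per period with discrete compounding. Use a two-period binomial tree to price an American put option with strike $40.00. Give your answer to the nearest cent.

Risk-neutral probability p = (1 + 0.12 − 0.65)/(1.15 − 0.65) = 0.4700/0.5000 = 0.9400
Terminal stock prices: S_uu = 66.12, S_ud = 37.38, S_dd = 21.13
Terminal payoffs (K − S): max(-26.12, 0) = 0, max(2.625, 0) = 2.625, max(18.87, 0) = 18.87
Node u (S = 57.5): continuation = 1/1.12·[0.9400·0.0000 + 0.0600·2.6250] = 0.1406; exercise value = 0.0000 ≤ continuation, so V_u = 0.1406
Node d (S = 32.5): continuation = 1/1.12·[0.9400·2.6250 + 0.0600·18.8750] = 3.2143; exercise value = 7.5000 > continuation, so V_d = 7.5000 (exercise)
Node 0 (S = 50): continuation = 1/1.12·[0.9400·0.1406 + 0.0600·7.5000] = 0.5198; exercise value = 0.0000 ≤ continuation, so V_0 = 0.5198

$0.52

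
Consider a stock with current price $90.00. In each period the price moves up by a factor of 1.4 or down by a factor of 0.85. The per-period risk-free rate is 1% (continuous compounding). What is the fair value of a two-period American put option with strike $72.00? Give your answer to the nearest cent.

$3.44

Risk-neutral probability p = (e^0.01 − 0.85)/(1.4 − 0.85) = 0.1601/0.5500 = 0.2910
Terminal stock prices: S_uu = 176.4, S_ud = 107.1, S_dd = 65.02
Terminal payoffs (K − S): max(-104.4, 0) = 0, max(-35.1, 0) = 0, max(6.975, 0) = 6.975
Node u (S = 126): continuation = e^(−0.01)·[0.2910·0.0000 + 0.7090·0.0000] = 0.0000; exercise value = 0.0000 ≤ continuation, so V_u = 0.0000
Node d (S = 76.5): continuation = e^(−0.01)·[0.2910·0.0000 + 0.7090·6.9750] = 4.8961; exercise value = 0.0000 ≤ continuation, so V_d = 4.8961
Node 0 (S = 90): continuation = e^(−0.01)·[0.2910·0.0000 + 0.7090·4.8961] = 3.4368; exercise value = 0.0000 ≤ continuation, so V_0 = 3.4368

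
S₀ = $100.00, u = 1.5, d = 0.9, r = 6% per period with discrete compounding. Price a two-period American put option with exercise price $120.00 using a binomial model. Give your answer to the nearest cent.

Risk-neutral probability p = (1 + 0.06 − 0.9)/(1.5 − 0.9) = 0.1600/0.6000 = 0.2667
Terminal stock prices: S_uu = 225, S_ud = 135, S_dd = 81
Terminal payoffs (K − S): max(-105, 0) = 0, max(-15, 0) = 0, max(39, 0) = 39
Node u (S = 150): continuation = 1/1.06·[0.2667·0.0000 + 0.7333·0.0000] = 0.0000; exercise value = 0.0000 ≤ continuation, so V_u = 0.0000
Node d (S = 90): continuation = 1/1.06·[0.2667·0.0000 + 0.7333·39.0000] = 26.9811; exercise value = 30.0000 > continuation, so V_d = 30.0000 (exercise)
Node 0 (S = 100): continuation = 1/1.06·[0.2667·0.0000 + 0.7333·30.0000] = 20.7547; exercise value = 20.0000 ≤ continuation, so V_0 = 20.7547

$20.75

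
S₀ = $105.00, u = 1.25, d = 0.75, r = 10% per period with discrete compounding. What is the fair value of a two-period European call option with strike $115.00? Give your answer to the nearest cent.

$19.87

Risk-neutral probability p = (1 + 0.1 − 0.75)/(1.25 − 0.75) = 0.3500/0.5000 = 0.7000
Terminal stock prices: S_uu = 164.1, S_ud = 98.44, S_dd = 59.06
Terminal payoffs (S − K): max(49.06, 0) = 49.06, max(-16.56, 0) = 0, max(-55.94, 0) = 0
Node u (S = 131.2): V_u = 1/1.1·[0.7000·49.0625 + 0.3000·0.0000] = 31.2216
Node d (S = 78.75): V_d = 1/1.1·[0.7000·0.0000 + 0.3000·0.0000] = 0.0000
Node 0 (S = 105): V_0 = 1/1.1·[0.7000·31.2216 + 0.3000·0.0000] = 19.8683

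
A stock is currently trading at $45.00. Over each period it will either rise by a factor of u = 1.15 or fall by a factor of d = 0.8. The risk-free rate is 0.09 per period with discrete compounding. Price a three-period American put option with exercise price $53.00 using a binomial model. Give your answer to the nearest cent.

$8.00

Risk-neutral probability p = (1 + 0.09 − 0.8)/(1.15 − 0.8) = 0.2900/0.3500 = 0.8286
Terminal stock prices: S_uuu = 68.44, S_uud = 47.61, S_udd = 33.12, S_ddd = 23.04
Terminal payoffs (K − S): max(-15.44, 0) = 0, max(5.39, 0) = 5.39, max(19.88, 0) = 19.88, max(29.96, 0) = 29.96
Node uu (S = 59.51): continuation = 1/1.09·[0.8286·0.0000 + 0.1714·5.3900] = 0.8477; exercise value = 0.0000 ≤ continuation, so V_uu = 0.8477
Node ud (S = 41.4): continuation = 1/1.09·[0.8286·5.3900 + 0.1714·19.8800] = 7.2239; exercise value = 11.6000 > continuation, so V_ud = 11.6000 (exercise)
Node dd (S = 28.8): continuation = 1/1.09·[0.8286·19.8800 + 0.1714·29.9600] = 19.8239; exercise value = 24.2000 > continuation, so V_dd = 24.2000 (exercise)
Node u (S = 51.75): continuation = 1/1.09·[0.8286·0.8477 + 0.1714·11.6000] = 2.4688; exercise value = 1.2500 ≤ continuation, so V_u = 2.4688
Node d (S = 36): continuation = 1/1.09·[0.8286·11.6000 + 0.1714·24.2000] = 12.6239; exercise value = 17.0000 > continuation, so V_d = 17.0000 (exercise)
Node 0 (S = 45): continuation = 1/1.09·[0.8286·2.4688 + 0.1714·17.0000] = 4.5503; exercise value = 8.0000 > continuation, so V_0 = 8.0000 (exercise)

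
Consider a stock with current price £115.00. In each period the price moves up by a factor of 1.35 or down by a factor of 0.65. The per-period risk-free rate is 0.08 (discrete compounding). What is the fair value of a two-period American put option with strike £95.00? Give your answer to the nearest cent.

£7.23

Risk-neutral probability p = (1 + 0.08 − 0.65)/(1.35 − 0.65) = 0.4300/0.7000 = 0.6143
Terminal stock prices: S_uu = 209.6, S_ud = 100.9, S_dd = 48.59
Terminal payoffs (K − S): max(-114.6, 0) = 0, max(-5.913, 0) = 0, max(46.41, 0) = 46.41
Node u (S = 155.2): continuation = 1/1.08·[0.6143·0.0000 + 0.3857·0.0000] = 0.0000; exercise value = 0.0000 ≤ continuation, so V_u = 0.0000
Node d (S = 74.75): continuation = 1/1.08·[0.6143·0.0000 + 0.3857·46.4125] = 16.5759; exercise value = 20.2500 > continuation, so V_d = 20.2500 (exercise)
Node 0 (S = 115): continuation = 1/1.08·[0.6143·0.0000 + 0.3857·20.2500] = 7.2321; exercise value = 0.0000 ≤ continuation, so V_0 = 7.2321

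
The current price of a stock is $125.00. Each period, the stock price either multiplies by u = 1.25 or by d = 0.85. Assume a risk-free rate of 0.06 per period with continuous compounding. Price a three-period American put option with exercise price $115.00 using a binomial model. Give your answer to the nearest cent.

$5.26

Risk-neutral probability p = (e^0.06 − 0.85)/(1.25 − 0.85) = 0.2118/0.4000 = 0.5296
Terminal stock prices: S_uuu = 244.1, S_uud = 166, S_udd = 112.9, S_ddd = 76.77
Terminal payoffs (K − S): max(-129.1, 0) = 0, max(-51.02, 0) = 0, max(2.109, 0) = 2.109, max(38.23, 0) = 38.23
Node uu (S = 195.3): continuation = e^(−0.06)·[0.5296·0.0000 + 0.4704·0.0000] = 0.0000; exercise value = 0.0000 ≤ continuation, so V_uu = 0.0000
Node ud (S = 132.8): continuation = e^(−0.06)·[0.5296·0.0000 + 0.4704·2.1094] = 0.9345; exercise value = 0.0000 ≤ continuation, so V_ud = 0.9345
Node dd (S = 90.31): continuation = e^(−0.06)·[0.5296·2.1094 + 0.4704·38.2344] = 17.9904; exercise value = 24.6875 > continuation, so V_dd = 24.6875 (exercise)
Node u (S = 156.2): continuation = e^(−0.06)·[0.5296·0.0000 + 0.4704·0.9345] = 0.4140; exercise value = 0.0000 ≤ continuation, so V_u = 0.4140
Node d (S = 106.2): continuation = e^(−0.06)·[0.5296·0.9345 + 0.4704·24.6875] = 11.4030; exercise value = 8.7500 ≤ continuation, so V_d = 11.4030
Node 0 (S = 125): continuation = e^(−0.06)·[0.5296·0.4140 + 0.4704·11.4030] = 5.2582; exercise value = 0.0000 ≤ continuation, so V_0 = 5.2582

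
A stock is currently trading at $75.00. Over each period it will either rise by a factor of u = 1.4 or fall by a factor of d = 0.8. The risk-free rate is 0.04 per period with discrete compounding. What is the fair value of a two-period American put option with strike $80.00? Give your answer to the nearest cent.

$11.54

Risk-neutral probability p = (1 + 0.04 − 0.8)/(1.4 − 0.8) = 0.2400/0.6000 = 0.4000
Terminal stock prices: S_uu = 147, S_ud = 84, S_dd = 48
Terminal payoffs (K − S): max(-67, 0) = 0, max(-4, 0) = 0, max(32, 0) = 32
Node u (S = 105): continuation = 1/1.04·[0.4000·0.0000 + 0.6000·0.0000] = 0.0000; exercise value = 0.0000 ≤ continuation, so V_u = 0.0000
Node d (S = 60): continuation = 1/1.04·[0.4000·0.0000 + 0.6000·32.0000] = 18.4615; exercise value = 20.0000 > continuation, so V_d = 20.0000 (exercise)
Node 0 (S = 75): continuation = 1/1.04·[0.4000·0.0000 + 0.6000·20.0000] = 11.5385; exercise value = 5.0000 ≤ continuation, so V_0 = 11.5385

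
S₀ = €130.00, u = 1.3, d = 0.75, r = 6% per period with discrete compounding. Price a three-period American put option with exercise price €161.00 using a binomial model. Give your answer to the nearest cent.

€33.64

Risk-neutral probability p = (1 + 0.06 − 0.75)/(1.3 − 0.75) = 0.3100/0.5500 = 0.5636
Terminal stock prices: S_uuu = 285.6, S_uud = 164.8, S_udd = 95.06, S_ddd = 54.84
Terminal payoffs (K − S): max(-124.6, 0) = 0, max(-3.775, 0) = 0, max(65.94, 0) = 65.94, max(106.2, 0) = 106.2
Node uu (S = 219.7): continuation = 1/1.06·[0.5636·0.0000 + 0.4364·0.0000] = 0.0000; exercise value = 0.0000 ≤ continuation, so V_uu = 0.0000
Node ud (S = 126.8): continuation = 1/1.06·[0.5636·0.0000 + 0.4364·65.9375] = 27.1441; exercise value = 34.2500 > continuation, so V_ud = 34.2500 (exercise)
Node dd (S = 73.12): continuation = 1/1.06·[0.5636·65.9375 + 0.4364·106.1562] = 78.7618; exercise value = 87.8750 > continuation, so V_dd = 87.8750 (exercise)
Node u (S = 169): continuation = 1/1.06·[0.5636·0.0000 + 0.4364·34.2500] = 14.0995; exercise value = 0.0000 ≤ continuation, so V_u = 14.0995
Node d (S = 97.5): continuation = 1/1.06·[0.5636·34.2500 + 0.4364·87.8750] = 54.3868; exercise value = 63.5000 > continuation, so V_d = 63.5000 (exercise)
Node 0 (S = 130): continuation = 1/1.06·[0.5636·14.0995 + 0.4364·63.5000] = 33.6378; exercise value = 31.0000 ≤ continuation, so V_0 = 33.6378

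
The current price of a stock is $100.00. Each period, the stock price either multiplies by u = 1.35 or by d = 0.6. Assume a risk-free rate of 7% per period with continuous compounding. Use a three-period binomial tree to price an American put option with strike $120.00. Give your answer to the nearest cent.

Risk-neutral probability p = (e^0.07 − 0.6)/(1.35 − 0.6) = 0.4725/0.7500 = 0.6300
Terminal stock prices: S_uuu = 246, S_uud = 109.4, S_udd = 48.6, S_ddd = 21.6
Terminal payoffs (K − S): max(-126, 0) = 0, max(10.65, 0) = 10.65, max(71.4, 0) = 71.4, max(98.4, 0) = 98.4
Node uu (S = 182.3): continuation = e^(−0.07)·[0.6300·0.0000 + 0.3700·10.6500] = 3.6740; exercise value = 0.0000 ≤ continuation, so V_uu = 3.6740
Node ud (S = 81): continuation = e^(−0.07)·[0.6300·10.6500 + 0.3700·71.4000] = 30.8873; exercise value = 39.0000 > continuation, so V_ud = 39.0000 (exercise)
Node dd (S = 36): continuation = e^(−0.07)·[0.6300·71.4000 + 0.3700·98.4000] = 75.8873; exercise value = 84.0000 > continuation, so V_dd = 84.0000 (exercise)
Node u (S = 135): continuation = e^(−0.07)·[0.6300·3.6740 + 0.3700·39.0000] = 15.6122; exercise value = 0.0000 ≤ continuation, so V_u = 15.6122
Node d (S = 60): continuation = e^(−0.07)·[0.6300·39.0000 + 0.3700·84.0000] = 51.8873; exercise value = 60.0000 > continuation, so V_d = 60.0000 (exercise)
Node 0 (S = 100): continuation = e^(−0.07)·[0.6300·15.6122 + 0.3700·60.0000] = 29.8694; exercise value = 20.0000 ≤ continuation, so V_0 = 29.8694

$29.87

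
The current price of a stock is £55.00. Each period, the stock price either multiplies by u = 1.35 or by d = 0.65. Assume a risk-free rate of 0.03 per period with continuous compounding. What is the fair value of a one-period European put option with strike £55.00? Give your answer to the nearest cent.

Risk-neutral probability p = (e^0.03 − 0.65)/(1.35 − 0.65) = 0.3805/0.7000 = 0.5435
Terminal stock prices: S_u = 74.25, S_d = 35.75
Terminal payoffs (K − S): max(-19.25, 0) = 0, max(19.25, 0) = 19.25
Node 0 (S = 55): V_0 = e^(−0.03)·[0.5435·0.0000 + 0.4565·19.2500] = 8.5278

£8.53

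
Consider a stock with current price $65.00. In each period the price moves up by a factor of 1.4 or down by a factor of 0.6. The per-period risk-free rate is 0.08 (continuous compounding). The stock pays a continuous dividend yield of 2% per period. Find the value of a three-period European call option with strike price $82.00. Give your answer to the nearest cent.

$14.58

Per-period risk-free factor R = e^0.08 = 1.0833; dividend-adjusted growth = e^(0.08−0.02) = 1.0618.
Risk-neutral probability p = (1.0618 − 0.6)/(1.4 − 0.6) = 0.4618/0.8000 = 0.5773
Terminal stock prices: S_uuu = 178.4, S_uud = 76.44, S_udd = 32.76, S_ddd = 14.04
Terminal payoffs (S − K): max(96.36, 0) = 96.36, max(-5.56, 0) = 0, max(-49.24, 0) = 0, max(-67.96, 0) = 0
Node uu (S = 127.4): V_uu = e^(−0.08)·[0.5773·96.3600 + 0.4227·0.0000] = 51.3513
Node ud (S = 54.6): V_ud = e^(−0.08)·[0.5773·0.0000 + 0.4227·0.0000] = 0.0000
Node dd (S = 23.4): V_dd = e^(−0.08)·[0.5773·0.0000 + 0.4227·0.0000] = 0.0000
Node u (S = 91): V_u = e^(−0.08)·[0.5773·51.3513 + 0.4227·0.0000] = 27.3657
Node d (S = 39): V_d = e^(−0.08)·[0.5773·0.0000 + 0.4227·0.0000] = 0.0000
Node 0 (S = 65): V_0 = e^(−0.08)·[0.5773·27.3657 + 0.4227·0.0000] = 14.5835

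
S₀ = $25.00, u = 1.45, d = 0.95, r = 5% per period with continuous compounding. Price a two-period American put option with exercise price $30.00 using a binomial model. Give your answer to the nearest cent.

Risk-neutral probability p = (e^0.05 − 0.95)/(1.45 − 0.95) = 0.1013/0.5000 = 0.2025
Terminal stock prices: S_uu = 52.56, S_ud = 34.44, S_dd = 22.56
Terminal payoffs (K − S): max(-22.56, 0) = 0, max(-4.438, 0) = 0, max(7.438, 0) = 7.438
Node u (S = 36.25): continuation = e^(−0.05)·[0.2025·0.0000 + 0.7975·0.0000] = 0.0000; exercise value = 0.0000 ≤ continuation, so V_u = 0.0000
Node d (S = 23.75): continuation = e^(−0.05)·[0.2025·0.0000 + 0.7975·7.4375] = 5.6418; exercise value = 6.2500 > continuation, so V_d = 6.2500 (exercise)
Node 0 (S = 25): continuation = e^(−0.05)·[0.2025·0.0000 + 0.7975·6.2500] = 4.7410; exercise value = 5.0000 > continuation, so V_0 = 5.0000 (exercise)

$5.00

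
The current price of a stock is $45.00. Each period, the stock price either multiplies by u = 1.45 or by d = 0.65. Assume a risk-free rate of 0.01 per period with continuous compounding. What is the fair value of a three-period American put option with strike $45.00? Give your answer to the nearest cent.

Risk-neutral probability p = (e^0.01 − 0.65)/(1.45 − 0.65) = 0.3601/0.8000 = 0.4501
Terminal stock prices: S_uuu = 137.2, S_uud = 61.5, S_udd = 27.57, S_ddd = 12.36
Terminal payoffs (K − S): max(-92.19, 0) = 0, max(-16.5, 0) = 0, max(17.43, 0) = 17.43, max(32.64, 0) = 32.64
Node uu (S = 94.61): continuation = e^(−0.01)·[0.4501·0.0000 + 0.5499·0.0000] = 0.0000; exercise value = 0.0000 ≤ continuation, so V_uu = 0.0000
Node ud (S = 42.41): continuation = e^(−0.01)·[0.4501·0.0000 + 0.5499·17.4319] = 9.4911; exercise value = 2.5875 ≤ continuation, so V_ud = 9.4911
Node dd (S = 19.01): continuation = e^(−0.01)·[0.4501·17.4319 + 0.5499·32.6419] = 25.5397; exercise value = 25.9875 > continuation, so V_dd = 25.9875 (exercise)
Node u (S = 65.25): continuation = e^(−0.01)·[0.4501·0.0000 + 0.5499·9.4911] = 5.1675; exercise value = 0.0000 ≤ continuation, so V_u = 5.1675
Node d (S = 29.25): continuation = e^(−0.01)·[0.4501·9.4911 + 0.5499·25.9875] = 18.3784; exercise value = 15.7500 ≤ continuation, so V_d = 18.3784
Node 0 (S = 45): continuation = e^(−0.01)·[0.4501·5.1675 + 0.5499·18.3784] = 12.3090; exercise value = 0.0000 ≤ continuation, so V_0 = 12.3090

$12.31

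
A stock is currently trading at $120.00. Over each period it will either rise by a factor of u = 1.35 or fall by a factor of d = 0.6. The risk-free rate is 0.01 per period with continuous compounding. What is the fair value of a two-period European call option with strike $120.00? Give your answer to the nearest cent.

Risk-neutral probability p = (e^0.01 − 0.6)/(1.35 − 0.6) = 0.4101/0.7500 = 0.5467
Terminal stock prices: S_uu = 218.7, S_ud = 97.2, S_dd = 43.2
Terminal payoffs (S − K): max(98.7, 0) = 98.7, max(-22.8, 0) = 0, max(-76.8, 0) = 0
Node u (S = 162): V_u = e^(−0.01)·[0.5467·98.7000 + 0.4533·0.0000] = 53.4257
Node d (S = 72): V_d = e^(−0.01)·[0.5467·0.0000 + 0.4533·0.0000] = 0.0000
Node 0 (S = 120): V_0 = e^(−0.01)·[0.5467·53.4257 + 0.4533·0.0000] = 28.9190

$28.92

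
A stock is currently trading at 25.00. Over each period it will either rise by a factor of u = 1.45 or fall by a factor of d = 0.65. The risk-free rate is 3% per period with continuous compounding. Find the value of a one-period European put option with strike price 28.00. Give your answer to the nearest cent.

5.98

Risk-neutral probability p = (e^0.03 − 0.65)/(1.45 − 0.65) = 0.3805/0.8000 = 0.4756
Terminal stock prices: S_u = 36.25, S_d = 16.25
Terminal payoffs (K − S): max(-8.25, 0) = 0, max(11.75, 0) = 11.75
Node 0 (S = 25): V_0 = e^(−0.03)·[0.4756·0.0000 + 0.5244·11.7500] = 5.9800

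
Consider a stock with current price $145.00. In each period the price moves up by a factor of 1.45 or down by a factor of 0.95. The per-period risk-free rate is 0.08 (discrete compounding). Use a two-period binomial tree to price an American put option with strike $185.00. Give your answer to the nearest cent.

Risk-neutral probability p = (1 + 0.08 − 0.95)/(1.45 − 0.95) = 0.1300/0.5000 = 0.2600
Terminal stock prices: S_uu = 304.9, S_ud = 199.7, S_dd = 130.9
Terminal payoffs (K − S): max(-119.9, 0) = 0, max(-14.74, 0) = 0, max(54.14, 0) = 54.14
Node u (S = 210.2): continuation = 1/1.08·[0.2600·0.0000 + 0.7400·0.0000] = 0.0000; exercise value = 0.0000 ≤ continuation, so V_u = 0.0000
Node d (S = 137.8): continuation = 1/1.08·[0.2600·0.0000 + 0.7400·54.1375] = 37.0942; exercise value = 47.2500 > continuation, so V_d = 47.2500 (exercise)
Node 0 (S = 145): continuation = 1/1.08·[0.2600·0.0000 + 0.7400·47.2500] = 32.3750; exercise value = 40.0000 > continuation, so V_0 = 40.0000 (exercise)

$40.00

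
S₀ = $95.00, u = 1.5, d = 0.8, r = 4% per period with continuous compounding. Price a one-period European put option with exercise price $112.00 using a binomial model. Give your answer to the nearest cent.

Risk-neutral probability p = (e^0.04 − 0.8)/(1.5 − 0.8) = 0.2408/0.7000 = 0.3440
Terminal stock prices: S_u = 142.5, S_d = 76
Terminal payoffs (K − S): max(-30.5, 0) = 0, max(36, 0) = 36
Node 0 (S = 95): V_0 = e^(−0.04)·[0.3440·0.0000 + 0.6560·36.0000] = 22.6895

$22.69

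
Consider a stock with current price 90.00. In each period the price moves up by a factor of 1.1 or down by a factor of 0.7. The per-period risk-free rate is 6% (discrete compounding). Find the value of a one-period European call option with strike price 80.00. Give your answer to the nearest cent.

Risk-neutral probability p = (1 + 0.06 − 0.7)/(1.1 − 0.7) = 0.3600/0.4000 = 0.9000
Terminal stock prices: S_u = 99, S_d = 63
Terminal payoffs (S − K): max(19, 0) = 19, max(-17, 0) = 0
Node 0 (S = 90): V_0 = 1/1.06·[0.9000·19.0000 + 0.1000·0.0000] = 16.1321

16.13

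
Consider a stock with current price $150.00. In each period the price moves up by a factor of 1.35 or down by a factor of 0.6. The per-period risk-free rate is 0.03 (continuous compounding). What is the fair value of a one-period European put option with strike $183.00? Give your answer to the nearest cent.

Risk-neutral probability p = (e^0.03 − 0.6)/(1.35 − 0.6) = 0.4305/0.7500 = 0.5739
Terminal stock prices: S_u = 202.5, S_d = 90
Terminal payoffs (K − S): max(-19.5, 0) = 0, max(93, 0) = 93
Node 0 (S = 150): V_0 = e^(−0.03)·[0.5739·0.0000 + 0.4261·93.0000] = 38.4526

$38.45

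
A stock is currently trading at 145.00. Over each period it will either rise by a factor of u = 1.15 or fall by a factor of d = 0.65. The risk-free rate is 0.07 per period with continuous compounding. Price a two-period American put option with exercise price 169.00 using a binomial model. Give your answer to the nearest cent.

24.00

Risk-neutral probability p = (e^0.07 − 0.65)/(1.15 − 0.65) = 0.4225/0.5000 = 0.8450
Terminal stock prices: S_uu = 191.8, S_ud = 108.4, S_dd = 61.26
Terminal payoffs (K − S): max(-22.76, 0) = 0, max(60.61, 0) = 60.61, max(107.7, 0) = 107.7
Node u (S = 166.8): continuation = e^(−0.07)·[0.8450·0.0000 + 0.1550·60.6125] = 8.7589; exercise value = 2.2500 ≤ continuation, so V_u = 8.7589
Node d (S = 94.25): continuation = e^(−0.07)·[0.8450·60.6125 + 0.1550·107.7375] = 63.3246; exercise value = 74.7500 > continuation, so V_d = 74.7500 (exercise)
Node 0 (S = 145): continuation = e^(−0.07)·[0.8450·8.7589 + 0.1550·74.7500] = 17.7028; exercise value = 24.0000 > continuation, so V_0 = 24.0000 (exercise)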